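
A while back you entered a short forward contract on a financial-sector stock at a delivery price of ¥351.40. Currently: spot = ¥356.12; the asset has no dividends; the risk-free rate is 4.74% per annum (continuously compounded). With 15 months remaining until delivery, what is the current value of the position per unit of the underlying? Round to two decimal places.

-¥24.94

Current fair forward for the remaining 15 months: F = S·e^(r·T), r = 0.0474
F = 356.12 · e^(0.0474 × 15/12) = 356.12 × 1.061040 = 377.8576
Value of long forward = (F − K)·e^(−rT) = (377.8576 − 351.40) · e^(−0.0474·15/12)
= 26.4576 × 0.942471 = 24.94
Short position value = −(long value) = -¥24.94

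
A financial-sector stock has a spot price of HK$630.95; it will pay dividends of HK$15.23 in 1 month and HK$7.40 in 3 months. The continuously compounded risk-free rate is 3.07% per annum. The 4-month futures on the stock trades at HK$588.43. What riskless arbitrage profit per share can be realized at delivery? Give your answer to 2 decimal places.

HK$26.24 per share

PV(dividends) I = 15.23·e^(−0.0307·1/12) + 7.40·e^(−0.0307·3/12) = 22.5345
Fair futures F* = (S − I)·e^(rT) = (630.95 − 22.5345)·e^0.010233 = 608.4155 × 1.010286 = 614.6737
Market HK$588.43 < fair 614.6737: forward underpriced → reverse cash-and-carry (short the stock, invest proceeds at r, pay the dividends, go long the forward).
Profit at T = |F_mkt − F*| = |588.43 − 614.6737| = HK$26.24 per share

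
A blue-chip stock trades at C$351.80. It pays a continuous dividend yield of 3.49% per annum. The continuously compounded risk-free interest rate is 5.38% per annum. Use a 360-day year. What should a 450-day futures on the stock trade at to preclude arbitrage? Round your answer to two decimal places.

F = S·e^((r − q)T) = 351.80 · e^((0.0538 − 0.0349) × 450/360)
= 351.80 · e^0.023625 = 351.80 × 1.023906
F = C$360.21

C$360.21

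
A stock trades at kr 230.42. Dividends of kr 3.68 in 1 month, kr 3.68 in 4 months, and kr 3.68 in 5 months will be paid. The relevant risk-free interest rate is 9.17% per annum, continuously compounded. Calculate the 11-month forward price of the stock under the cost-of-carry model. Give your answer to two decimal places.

PV(dividends) I = 3.68·e^(−0.0917·1/12) + 3.68·e^(−0.0917·4/12) + 3.68·e^(−0.0917·5/12)
I = 3.6520 + 3.5692 + 3.5420 = 10.7632
F = (S − I)·e^(rT) = (230.42 − 10.7632) · e^(0.0917·11/12)
= 219.6568 · e^0.084058 = 219.6568 × 1.087692 = kr 238.92

kr 238.92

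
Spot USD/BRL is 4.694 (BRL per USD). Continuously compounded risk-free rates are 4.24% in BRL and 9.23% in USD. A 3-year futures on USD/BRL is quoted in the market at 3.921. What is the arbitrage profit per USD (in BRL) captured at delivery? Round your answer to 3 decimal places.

0.120 per USD (in BRL)

Fair futures: F* = S·e^(carry·T), with carry = (r_BRL − r_USD) = 0.0424 − 0.0923 = -0.0499
F* = 4.694 · e^(-0.0499 × 3) = 4.694 · e^-0.149700 = 4.694 × 0.860966 = 4.0414
Market 3.921 < fair 4.0414: forward underpriced → reverse cash-and-carry (short spot, go long the forward).
At maturity, profit = |F_mkt − F*| = |3.921 − 4.0414| = 0.120 per USD (in BRL)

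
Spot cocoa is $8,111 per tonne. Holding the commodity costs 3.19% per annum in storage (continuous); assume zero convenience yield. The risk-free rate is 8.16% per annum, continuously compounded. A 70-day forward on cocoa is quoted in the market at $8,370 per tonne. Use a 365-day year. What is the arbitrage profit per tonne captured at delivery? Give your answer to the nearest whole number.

$81 per tonne

Fair forward: F* = S·e^(carry·T), with carry = (r + u) = 0.0816 + 0.0319 = 0.1135
F* = 8111 · e^(0.1135 × 70/365) = 8111 · e^0.021767 = 8111 × 1.022006 = $8289.4907
Market $8370 > fair $8289.4907: forward overpriced → cash-and-carry (buy spot, short the forward).
At maturity, profit = |F_mkt − F*| = |8370 − 8289.4907| = $81 per tonne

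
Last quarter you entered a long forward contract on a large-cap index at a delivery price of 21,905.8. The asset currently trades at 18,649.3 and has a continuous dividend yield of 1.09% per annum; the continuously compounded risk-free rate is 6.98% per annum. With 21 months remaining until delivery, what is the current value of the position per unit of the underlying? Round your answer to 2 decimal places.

Current fair forward for the remaining 21 months: F = S·e^((r − q)·T), (r − q) = 0.0698 − 0.0109 = 0.0589
F = 18649.3 · e^(0.0589 × 21/12) = 18649.3 × 1.10857455 = 20674.1394
Value of long forward = (F − K)·e^(−rT) = (20674.1394 − 21905.8) · e^(−0.0698·21/12)
= -1231.6606 × 0.88501561 = -1090.04

-1090.04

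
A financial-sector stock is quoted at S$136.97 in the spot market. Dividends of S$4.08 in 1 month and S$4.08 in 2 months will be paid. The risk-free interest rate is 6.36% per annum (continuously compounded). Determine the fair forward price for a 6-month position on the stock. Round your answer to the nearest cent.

S$133.04

PV(dividends) I = 4.08·e^(−0.0636·1/12) + 4.08·e^(−0.0636·2/12)
I = 4.0584 + 4.0370 = 8.0954
F = (S − I)·e^(rT) = (136.97 − 8.0954) · e^(0.0636·6/12)
= 128.8746 · e^0.031800 = 128.8746 × 1.032311 = S$133.04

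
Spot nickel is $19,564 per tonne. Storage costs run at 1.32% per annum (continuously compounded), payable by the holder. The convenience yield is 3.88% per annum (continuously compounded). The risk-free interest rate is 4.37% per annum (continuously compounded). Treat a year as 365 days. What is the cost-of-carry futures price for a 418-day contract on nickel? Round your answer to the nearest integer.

Net carry = r + u − y = 0.0437 + 0.0132 − 0.0388 = 0.0181
F = S·e^((r+u−y)T) = 19564 · e^(0.0181 × 418/365) = 19564 · e^0.020728
= 19564 × 1.020944 = $19,974 per tonne

$19,974 per tonne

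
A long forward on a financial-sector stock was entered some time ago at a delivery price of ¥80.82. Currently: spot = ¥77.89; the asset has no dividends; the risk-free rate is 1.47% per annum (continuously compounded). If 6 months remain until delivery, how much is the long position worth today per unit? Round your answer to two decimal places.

Current fair forward for the remaining 6 months: F = S·e^(r·T), r = 0.0147
F = 77.89 · e^(0.0147 × 6/12) = 77.89 × 1.007377 = 78.4646
Value of long forward = (F − K)·e^(−rT) = (78.4646 − 80.82) · e^(−0.0147·6/12)
= -2.3554 × 0.992677 = -2.34

-¥2.34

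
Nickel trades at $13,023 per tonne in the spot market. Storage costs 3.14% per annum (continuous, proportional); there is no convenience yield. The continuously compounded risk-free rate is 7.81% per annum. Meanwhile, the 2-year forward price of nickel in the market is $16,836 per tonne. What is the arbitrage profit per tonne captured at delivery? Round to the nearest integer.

$625 per tonne

Fair forward: F* = S·e^(carry·T), with carry = (r + u) = 0.0781 + 0.0314 = 0.1095
F* = 13023 · e^(0.1095 × 2) = 13023 · e^0.219000 = 13023 × 1.244831 = $16211.4341
Market $16836 > fair $16211.4341: forward overpriced → cash-and-carry (buy spot, short the forward).
At maturity, profit = |F_mkt − F*| = |16836 − 16211.4341| = $625 per tonne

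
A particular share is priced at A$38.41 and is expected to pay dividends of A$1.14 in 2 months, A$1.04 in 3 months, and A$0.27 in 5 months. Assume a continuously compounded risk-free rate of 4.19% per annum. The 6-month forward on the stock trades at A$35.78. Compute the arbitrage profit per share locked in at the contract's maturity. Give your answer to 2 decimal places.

PV(dividends) I = 1.14·e^(−0.0419·2/12) + 1.04·e^(−0.0419·3/12) + 0.27·e^(−0.0419·5/12) = 2.4266
Fair forward F* = (S − I)·e^(rT) = (38.41 − 2.4266)·e^0.020950 = 35.9834 × 1.021171 = 36.7452
Market A$35.78 < fair 36.7452: forward underpriced → reverse cash-and-carry (short the stock, invest proceeds at r, pay the dividends, go long the forward).
Profit at T = |F_mkt − F*| = |35.78 − 36.7452| = A$0.97 per share

A$0.97 per share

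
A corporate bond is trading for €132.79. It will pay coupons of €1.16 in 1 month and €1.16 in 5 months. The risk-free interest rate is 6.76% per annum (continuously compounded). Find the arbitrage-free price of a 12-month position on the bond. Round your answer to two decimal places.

€139.64

PV(coupons) I = 1.16·e^(−0.0676·1/12) + 1.16·e^(−0.0676·5/12)
I = 1.1535 + 1.1278 = 2.2813
F = (S − I)·e^(rT) = (132.79 − 2.2813) · e^(0.0676·12/12)
= 130.5087 · e^0.067600 = 130.5087 × 1.069937 = €139.64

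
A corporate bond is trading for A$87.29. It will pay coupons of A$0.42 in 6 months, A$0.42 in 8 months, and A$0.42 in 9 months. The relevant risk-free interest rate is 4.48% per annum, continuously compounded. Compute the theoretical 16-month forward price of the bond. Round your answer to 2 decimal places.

PV(coupons) I = 0.42·e^(−0.0448·6/12) + 0.42·e^(−0.0448·8/12) + 0.42·e^(−0.0448·9/12)
I = 0.4107 + 0.4076 + 0.4061 = 1.2244
F = (S − I)·e^(rT) = (87.29 − 1.2244) · e^(0.0448·16/12)
= 86.0656 · e^0.059733 = 86.0656 × 1.061553 = A$91.36

A$91.36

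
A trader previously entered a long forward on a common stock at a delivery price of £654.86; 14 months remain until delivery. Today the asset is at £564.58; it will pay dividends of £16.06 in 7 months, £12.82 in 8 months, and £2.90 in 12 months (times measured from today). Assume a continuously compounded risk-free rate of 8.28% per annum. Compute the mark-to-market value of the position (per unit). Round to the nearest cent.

PV(remaining dividends) I = 16.06·e^(−0.0828·7/12) + 12.82·e^(−0.0828·8/12) + 2.90·e^(−0.0828·12/12) = 30.1038
Current forward F = (S − I)·e^(rT) = (564.58 − 30.1038)·e^(0.0828·14/12) = 534.4762 × 1.101420 = 588.6828
Value (long) = (F − K)·e^(−rT) = (588.6828 − 654.86) × 0.907919 = -60.0835
Value = -£60.08

-£60.08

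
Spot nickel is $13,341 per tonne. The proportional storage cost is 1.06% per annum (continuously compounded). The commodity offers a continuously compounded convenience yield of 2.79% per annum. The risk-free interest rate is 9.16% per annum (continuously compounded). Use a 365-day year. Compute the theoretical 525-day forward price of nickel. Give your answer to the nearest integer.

$14,846 per tonne

Net carry = r + u − y = 0.0916 + 0.0106 − 0.0279 = 0.0743
F = S·e^((r+u−y)T) = 13341 · e^(0.0743 × 525/365) = 13341 · e^0.106870
= 13341 × 1.112790 = $14,846 per tonne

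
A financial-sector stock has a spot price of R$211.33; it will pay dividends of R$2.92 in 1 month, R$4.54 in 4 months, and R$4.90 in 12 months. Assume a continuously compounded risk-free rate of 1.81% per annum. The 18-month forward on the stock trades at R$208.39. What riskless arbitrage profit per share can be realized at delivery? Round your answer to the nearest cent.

R$3.82 per share

PV(dividends) I = 2.92·e^(−0.0181·1/12) + 4.54·e^(−0.0181·4/12) + 4.90·e^(−0.0181·12/12) = 12.2404
Fair forward F* = (S − I)·e^(rT) = (211.33 − 12.2404)·e^0.027150 = 199.0896 × 1.027522 = 204.5689
Market R$208.39 > fair 204.5689: forward overpriced → cash-and-carry (borrow at r, buy the stock and collect the dividends, short the forward).
Profit at T = |F_mkt − F*| = |208.39 − 204.5689| = R$3.82 per share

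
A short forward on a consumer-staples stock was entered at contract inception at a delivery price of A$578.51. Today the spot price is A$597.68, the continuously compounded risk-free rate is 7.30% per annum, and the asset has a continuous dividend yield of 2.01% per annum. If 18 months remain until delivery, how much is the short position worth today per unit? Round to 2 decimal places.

Current fair forward for the remaining 18 months: F = S·e^((r − q)·T), (r − q) = 0.0730 − 0.0201 = 0.0529
F = 597.68 · e^(0.0529 × 18/12) = 597.68 × 1.082583 = 647.0382
Value of long forward = (F − K)·e^(−rT) = (647.0382 − 578.51) · e^(−0.0730·18/12)
= 68.5282 × 0.896282 = 61.42
Short position value = −(long value) = -A$61.42

-A$61.42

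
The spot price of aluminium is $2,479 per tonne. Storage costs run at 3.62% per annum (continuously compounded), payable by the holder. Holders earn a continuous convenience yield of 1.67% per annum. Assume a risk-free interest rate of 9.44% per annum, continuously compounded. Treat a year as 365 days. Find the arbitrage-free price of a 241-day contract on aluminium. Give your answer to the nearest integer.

Net carry = r + u − y = 0.0944 + 0.0362 − 0.0167 = 0.1139
F = S·e^((r+u−y)T) = 2479 · e^(0.1139 × 241/365) = 2479 · e^0.075205
= 2479 × 1.078105 = $2,673 per tonne

$2,673 per tonne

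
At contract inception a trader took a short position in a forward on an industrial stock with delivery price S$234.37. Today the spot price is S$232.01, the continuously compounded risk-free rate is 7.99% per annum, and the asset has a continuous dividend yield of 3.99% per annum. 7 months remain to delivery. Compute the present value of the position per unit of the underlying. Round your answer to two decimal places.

Current fair forward for the remaining 7 months: F = S·e^((r − q)·T), (r − q) = 0.0799 − 0.0399 = 0.0400
F = 232.01 · e^(0.0400 × 7/12) = 232.01 × 1.023608 = 237.4873
Value of long forward = (F − K)·e^(−rT) = (237.4873 − 234.37) · e^(−0.0799·7/12)
= 3.1173 × 0.954461 = 2.98
Short position value = −(long value) = -S$2.98

-S$2.98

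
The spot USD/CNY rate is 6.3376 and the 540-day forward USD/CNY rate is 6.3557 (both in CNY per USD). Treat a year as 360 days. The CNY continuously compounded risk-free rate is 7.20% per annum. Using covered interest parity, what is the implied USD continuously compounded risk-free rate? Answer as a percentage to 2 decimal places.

F = S·e^((r_CNY − r_USD)T) ⇒ r_USD = r_CNY − ln(F/S)/T
ln(6.3557/6.3376) = 0.002852; /(540/360) = 0.001901
r_USD = 0.0720 − 0.001901 = 0.070099
r_USD = 7.01%

7.01%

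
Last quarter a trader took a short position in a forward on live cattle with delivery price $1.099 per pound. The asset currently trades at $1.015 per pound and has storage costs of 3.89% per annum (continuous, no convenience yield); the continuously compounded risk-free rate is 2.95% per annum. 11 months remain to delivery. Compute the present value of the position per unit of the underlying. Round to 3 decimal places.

Current fair forward for the remaining 11 months: F = S·e^((r + u)·T), (r + u) = 0.0295 + 0.0389 = 0.0684
F = 1.015 · e^(0.0684 × 11/12) = 1.015 × 1.064707 = 1.0807
Value of long forward = (F − K)·e^(−rT) = (1.0807 − 1.099) · e^(−0.0295·11/12)
= -0.0183 × 0.973321 = -0.018
Short position value = −(long value) = $0.018

$0.018 per pound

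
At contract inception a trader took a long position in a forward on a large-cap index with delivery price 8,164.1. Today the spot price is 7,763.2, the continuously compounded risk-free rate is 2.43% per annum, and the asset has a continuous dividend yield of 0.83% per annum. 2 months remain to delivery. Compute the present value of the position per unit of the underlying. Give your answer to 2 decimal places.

Current fair forward for the remaining 2 months: F = S·e^((r − q)·T), (r − q) = 0.0243 − 0.0083 = 0.0160
F = 7763.2 · e^(0.0160 × 2/12) = 7763.2 × 1.00267023 = 7783.9295
Value of long forward = (F − K)·e^(−rT) = (7783.9295 − 8164.1) · e^(−0.0243·2/12)
= -380.1705 × 0.99595819 = -378.63

-378.63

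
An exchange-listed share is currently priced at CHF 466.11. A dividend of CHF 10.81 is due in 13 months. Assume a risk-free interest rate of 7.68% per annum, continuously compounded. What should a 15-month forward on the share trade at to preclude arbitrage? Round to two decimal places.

CHF 502.13

PV(dividends) I = 10.81·e^(−0.0768·13/12)
I = 9.9470
F = (S − I)·e^(rT) = (466.11 − 9.9470) · e^(0.0768·15/12)
= 456.1630 · e^0.096000 = 456.1630 × 1.100759 = CHF 502.13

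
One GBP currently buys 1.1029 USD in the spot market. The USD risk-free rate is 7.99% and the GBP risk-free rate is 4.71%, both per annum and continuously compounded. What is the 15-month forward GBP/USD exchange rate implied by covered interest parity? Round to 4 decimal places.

F = S·e^((r_USD − r_GBP)T) = 1.1029 · e^((0.0799 − 0.0471) × 15/12)
= 1.1029 · e^0.041000 = 1.1029 × 1.041852
F = 1.1491 USD per GBP

1.1491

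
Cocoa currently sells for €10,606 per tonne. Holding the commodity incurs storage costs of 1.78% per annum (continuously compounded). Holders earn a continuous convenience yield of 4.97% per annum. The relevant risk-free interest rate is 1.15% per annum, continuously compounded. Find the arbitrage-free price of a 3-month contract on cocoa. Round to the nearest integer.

Net carry = r + u − y = 0.0115 + 0.0178 − 0.0497 = -0.0204
F = S·e^((r+u−y)T) = 10606 · e^(-0.0204 × 3/12) = 10606 · e^-0.005100
= 10606 × 0.994913 = €10,552 per tonne

€10,552 per tonne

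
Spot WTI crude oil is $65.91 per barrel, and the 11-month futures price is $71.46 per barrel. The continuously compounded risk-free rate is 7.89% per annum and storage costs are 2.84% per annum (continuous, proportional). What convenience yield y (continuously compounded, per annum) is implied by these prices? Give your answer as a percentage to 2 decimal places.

F = S·e^((r+u−y)T) ⇒ (r+u−y) = ln(F/S)/T
ln(71.46/65.91) = 0.080848; /T ⇒ 0.088198
y = r + u − ln(F/S)/T = 0.0789 + 0.0284 − 0.088198 = 0.019102
y = 1.91%

1.91%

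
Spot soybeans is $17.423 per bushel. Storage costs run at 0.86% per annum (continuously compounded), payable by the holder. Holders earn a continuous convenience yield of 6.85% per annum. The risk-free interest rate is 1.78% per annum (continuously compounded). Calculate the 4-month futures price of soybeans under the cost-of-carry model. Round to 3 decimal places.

$17.180 per bushel

Net carry = r + u − y = 0.0178 + 0.0086 − 0.0685 = -0.0421
F = S·e^((r+u−y)T) = 17.423 · e^(-0.0421 × 4/12) = 17.423 · e^-0.014033
= 17.423 × 0.986065 = $17.180 per bushel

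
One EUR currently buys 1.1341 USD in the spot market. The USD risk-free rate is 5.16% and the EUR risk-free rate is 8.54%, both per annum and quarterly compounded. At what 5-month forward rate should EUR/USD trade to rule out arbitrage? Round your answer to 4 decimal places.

1.1185

By covered interest parity, F = S · (1+r_USD/4)^(4T) / (1+r_EUR/4)^(4T)
= 1.1341 × 1.021592 / 1.035836 = 1.1341 × 0.986249
F = 1.1185 USD per EUR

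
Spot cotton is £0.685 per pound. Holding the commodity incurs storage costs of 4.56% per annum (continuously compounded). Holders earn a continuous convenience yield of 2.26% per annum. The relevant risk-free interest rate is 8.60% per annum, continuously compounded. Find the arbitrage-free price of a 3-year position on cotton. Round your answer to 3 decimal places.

£0.950 per pound

Net carry = r + u − y = 0.0860 + 0.0456 − 0.0226 = 0.1090
F = S·e^((r+u−y)T) = 0.685 · e^(0.1090 × 3) = 0.685 · e^0.327000
= 0.685 × 1.386801 = £0.950 per pound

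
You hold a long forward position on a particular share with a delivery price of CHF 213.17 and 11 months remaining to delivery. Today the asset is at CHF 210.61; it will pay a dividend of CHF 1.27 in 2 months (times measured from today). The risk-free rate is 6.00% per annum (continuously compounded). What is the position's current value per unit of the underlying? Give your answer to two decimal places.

PV(remaining dividends) I = 1.27·e^(−0.0600·2/12) = 1.2574
Current forward F = (S − I)·e^(rT) = (210.61 − 1.2574)·e^(0.0600·11/12) = 209.3526 × 1.056541 = 221.1896
Value (long) = (F − K)·e^(−rT) = (221.1896 − 213.17) × 0.946485 = 7.5904
Value = CHF 7.59

CHF 7.59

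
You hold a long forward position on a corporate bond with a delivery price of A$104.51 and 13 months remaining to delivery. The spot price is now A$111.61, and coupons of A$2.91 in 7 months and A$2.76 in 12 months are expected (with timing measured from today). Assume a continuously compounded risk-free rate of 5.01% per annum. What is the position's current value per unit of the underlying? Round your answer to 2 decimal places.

A$7.17

PV(remaining coupons) I = 2.91·e^(−0.0501·7/12) + 2.76·e^(−0.0501·12/12) = 5.4513
Current forward F = (S − I)·e^(rT) = (111.61 − 5.4513)·e^(0.0501·13/12) = 106.1587 × 1.055775 = 112.0797
Value (long) = (F − K)·e^(−rT) = (112.0797 − 104.51) × 0.947172 = 7.1698
Value = A$7.17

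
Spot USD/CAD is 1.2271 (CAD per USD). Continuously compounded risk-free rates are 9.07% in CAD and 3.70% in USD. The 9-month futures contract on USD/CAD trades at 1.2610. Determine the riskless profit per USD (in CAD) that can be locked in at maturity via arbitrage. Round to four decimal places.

Fair futures: F* = S·e^(carry·T), with carry = (r_CAD − r_USD) = 0.0907 − 0.0370 = 0.0537
F* = 1.2271 · e^(0.0537 × 9/12) = 1.2271 · e^0.040275 = 1.2271 × 1.041097 = 1.2775
Market 1.2610 < fair 1.2775: forward underpriced → reverse cash-and-carry (short spot, go long the forward).
At maturity, profit = |F_mkt − F*| = |1.2610 − 1.2775| = 0.0165 per USD (in CAD)

0.0165 per USD (in CAD)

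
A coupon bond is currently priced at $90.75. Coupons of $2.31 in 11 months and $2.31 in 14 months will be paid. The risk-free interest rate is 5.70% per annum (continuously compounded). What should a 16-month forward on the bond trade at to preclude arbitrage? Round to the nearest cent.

PV(coupons) I = 2.31·e^(−0.0570·11/12) + 2.31·e^(−0.0570·14/12)
I = 2.1924 + 2.1614 = 4.3538
F = (S − I)·e^(rT) = (90.75 − 4.3538) · e^(0.0570·16/12)
= 86.3962 · e^0.076000 = 86.3962 × 1.078963 = $93.22

$93.22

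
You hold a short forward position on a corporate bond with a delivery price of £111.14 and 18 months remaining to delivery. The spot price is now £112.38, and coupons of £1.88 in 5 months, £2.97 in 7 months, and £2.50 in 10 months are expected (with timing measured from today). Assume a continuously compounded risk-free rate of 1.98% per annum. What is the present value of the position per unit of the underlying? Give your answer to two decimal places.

PV(remaining coupons) I = 1.88·e^(−0.0198·5/12) + 2.97·e^(−0.0198·7/12) + 2.50·e^(−0.0198·10/12) = 7.2595
Current forward F = (S − I)·e^(rT) = (112.38 − 7.2595)·e^(0.0198·18/12) = 105.1205 × 1.030145 = 108.2894
Value (long) = (F − K)·e^(−rT) = (108.2894 − 111.14) × 0.970737 = -2.7672
Short position value = −(long value) = £2.77

£2.77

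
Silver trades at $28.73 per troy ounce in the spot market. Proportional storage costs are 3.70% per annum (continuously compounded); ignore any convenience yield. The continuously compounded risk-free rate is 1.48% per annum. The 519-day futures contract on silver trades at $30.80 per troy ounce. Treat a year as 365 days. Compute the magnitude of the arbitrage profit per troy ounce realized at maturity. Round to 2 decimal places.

Fair futures: F* = S·e^(carry·T), with carry = (r + u) = 0.0148 + 0.0370 = 0.0518
F* = 28.73 · e^(0.0518 × 519/365) = 28.73 · e^0.073655 = 28.73 × 1.076435 = $30.9260
Market $30.80 < fair $30.9260: forward underpriced → reverse cash-and-carry (short spot, go long the forward).
At maturity, profit = |F_mkt − F*| = |30.80 − 30.9260| = $0.13 per troy ounce

$0.13 per troy ounce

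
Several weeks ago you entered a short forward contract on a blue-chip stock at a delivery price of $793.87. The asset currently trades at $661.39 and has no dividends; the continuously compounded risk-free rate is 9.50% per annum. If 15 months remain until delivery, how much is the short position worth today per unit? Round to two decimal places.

$43.59

Current fair forward for the remaining 15 months: F = S·e^(r·T), r = 0.0950
F = 661.39 · e^(0.0950 × 15/12) = 661.39 × 1.126088 = 744.7833
Value of long forward = (F − K)·e^(−rT) = (744.7833 − 793.87) · e^(−0.0950·15/12)
= -49.0867 × 0.888030 = -43.59
Short position value = −(long value) = $43.59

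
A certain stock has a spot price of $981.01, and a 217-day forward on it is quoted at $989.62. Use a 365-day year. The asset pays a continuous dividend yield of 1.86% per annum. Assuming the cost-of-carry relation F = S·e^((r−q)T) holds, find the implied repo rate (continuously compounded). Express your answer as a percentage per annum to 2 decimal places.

From F = S·e^((r−q)T): (r − q) = ln(F/S)/T
ln(989.62/981.01) = ln(1.008777) = 0.008739
(r − q) = 0.008739 / (217/365) = 0.014699
r = ln(F/S)/T + q = 0.014699 + 0.0186 = 0.033299
r = 3.33%

3.33%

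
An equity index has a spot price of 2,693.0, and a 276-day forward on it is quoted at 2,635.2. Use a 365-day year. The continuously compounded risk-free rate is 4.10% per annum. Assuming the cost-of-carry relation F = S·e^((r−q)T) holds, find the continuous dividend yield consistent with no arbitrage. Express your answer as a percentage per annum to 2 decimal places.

6.97%

From F = S·e^((r−q)T): (r − q) = ln(F/S)/T
ln(2635.2/2693.0) = ln(0.978537) = -0.021697
(r − q) = -0.021697 / (276/365) = -0.028693
q = r − ln(F/S)/T = 0.0410 + 0.028693 = 0.069693
q = 6.97%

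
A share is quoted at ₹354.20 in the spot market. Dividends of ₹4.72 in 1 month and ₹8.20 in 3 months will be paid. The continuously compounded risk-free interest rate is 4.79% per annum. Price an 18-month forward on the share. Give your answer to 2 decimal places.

PV(dividends) I = 4.72·e^(−0.0479·1/12) + 8.20·e^(−0.0479·3/12)
I = 4.7012 + 8.1024 = 12.8036
F = (S − I)·e^(rT) = (354.20 − 12.8036) · e^(0.0479·18/12)
= 341.3964 · e^0.071850 = 341.3964 × 1.074494 = ₹366.83

₹366.83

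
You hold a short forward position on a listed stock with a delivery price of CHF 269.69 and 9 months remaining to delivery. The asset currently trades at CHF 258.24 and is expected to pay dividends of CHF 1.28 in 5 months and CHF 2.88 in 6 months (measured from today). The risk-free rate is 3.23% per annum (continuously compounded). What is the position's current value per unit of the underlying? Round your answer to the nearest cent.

CHF 9.09

PV(remaining dividends) I = 1.28·e^(−0.0323·5/12) + 2.88·e^(−0.0323·6/12) = 4.0968
Current forward F = (S − I)·e^(rT) = (258.24 − 4.0968)·e^(0.0323·9/12) = 254.1432 × 1.024521 = 260.3750
Value (long) = (F − K)·e^(−rT) = (260.3750 − 269.69) × 0.976066 = -9.0921
Short position value = −(long value) = CHF 9.09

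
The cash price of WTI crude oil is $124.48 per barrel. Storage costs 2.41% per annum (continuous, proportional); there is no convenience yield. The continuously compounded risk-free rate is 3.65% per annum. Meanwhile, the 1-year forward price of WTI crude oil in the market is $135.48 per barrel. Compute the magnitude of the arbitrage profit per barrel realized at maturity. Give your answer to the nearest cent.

$3.22 per barrel

Fair forward: F* = S·e^(carry·T), with carry = (r + u) = 0.0365 + 0.0241 = 0.0606
F* = 124.48 · e^(0.0606 × 12/12) = 124.48 · e^0.060600 = 124.48 × 1.062474 = $132.2568
Market $135.48 > fair $132.2568: forward overpriced → cash-and-carry (buy spot, short the forward).
At maturity, profit = |F_mkt − F*| = |135.48 − 132.2568| = $3.22 per barrel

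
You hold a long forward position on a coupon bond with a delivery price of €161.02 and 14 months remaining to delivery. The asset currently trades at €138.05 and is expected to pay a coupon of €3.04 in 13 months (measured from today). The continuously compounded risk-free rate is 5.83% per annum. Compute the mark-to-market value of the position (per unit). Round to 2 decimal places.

-€15.24

PV(remaining coupons) I = 3.04·e^(−0.0583·13/12) = 2.8539
Current forward F = (S − I)·e^(rT) = (138.05 − 2.8539)·e^(0.0583·14/12) = 135.1961 × 1.070383 = 144.7116
Value (long) = (F − K)·e^(−rT) = (144.7116 − 161.02) × 0.934245 = -15.2360
Value = -€15.24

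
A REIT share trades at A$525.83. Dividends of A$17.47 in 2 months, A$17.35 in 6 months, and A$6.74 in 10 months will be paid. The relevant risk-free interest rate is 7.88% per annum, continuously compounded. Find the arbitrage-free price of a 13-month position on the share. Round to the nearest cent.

PV(dividends) I = 17.47·e^(−0.0788·2/12) + 17.35·e^(−0.0788·6/12) + 6.74·e^(−0.0788·10/12)
I = 17.2421 + 16.6797 + 6.3116 = 40.2334
F = (S − I)·e^(rT) = (525.83 − 40.2334) · e^(0.0788·13/12)
= 485.5966 · e^0.085367 = 485.5966 × 1.089117 = A$528.87

A$528.87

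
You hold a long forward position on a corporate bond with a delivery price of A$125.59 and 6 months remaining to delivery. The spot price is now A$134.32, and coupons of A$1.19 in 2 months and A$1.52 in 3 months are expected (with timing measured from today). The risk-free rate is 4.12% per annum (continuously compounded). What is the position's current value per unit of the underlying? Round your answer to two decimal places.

PV(remaining coupons) I = 1.19·e^(−0.0412·2/12) + 1.52·e^(−0.0412·3/12) = 2.6863
Current forward F = (S − I)·e^(rT) = (134.32 − 2.6863)·e^(0.0412·6/12) = 131.6337 × 1.020814 = 134.3735
Value (long) = (F − K)·e^(−rT) = (134.3735 − 125.59) × 0.979611 = 8.6044
Value = A$8.60

A$8.60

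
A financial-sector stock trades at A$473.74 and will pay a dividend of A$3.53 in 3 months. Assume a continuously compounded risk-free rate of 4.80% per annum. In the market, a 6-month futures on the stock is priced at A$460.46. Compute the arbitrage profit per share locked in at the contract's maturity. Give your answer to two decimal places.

PV(dividends) I = 3.53·e^(−0.0480·3/12) = 3.4879
Fair futures F* = (S − I)·e^(rT) = (473.74 − 3.4879)·e^0.024000 = 470.2521 × 1.024290 = 481.6745
Market A$460.46 < fair 481.6745: forward underpriced → reverse cash-and-carry (short the stock, invest proceeds at r, pay the dividends, go long the forward).
Profit at T = |F_mkt − F*| = |460.46 − 481.6745| = A$21.21 per share

A$21.21 per share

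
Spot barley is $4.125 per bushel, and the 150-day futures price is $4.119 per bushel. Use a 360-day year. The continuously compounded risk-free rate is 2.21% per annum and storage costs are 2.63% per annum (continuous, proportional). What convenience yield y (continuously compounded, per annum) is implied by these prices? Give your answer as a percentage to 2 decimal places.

5.19%

F = S·e^((r+u−y)T) ⇒ (r+u−y) = ln(F/S)/T
ln(4.119/4.125) = -0.001456; /T ⇒ -0.003494
y = r + u − ln(F/S)/T = 0.0221 + 0.0263 + 0.003494 = 0.051894
y = 5.19%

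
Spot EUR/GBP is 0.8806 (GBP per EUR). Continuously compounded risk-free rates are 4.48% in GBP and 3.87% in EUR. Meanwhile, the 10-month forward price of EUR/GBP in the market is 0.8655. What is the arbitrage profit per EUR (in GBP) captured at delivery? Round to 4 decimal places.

Fair forward: F* = S·e^(carry·T), with carry = (r_GBP − r_EUR) = 0.0448 − 0.0387 = 0.0061
F* = 0.8806 · e^(0.0061 × 10/12) = 0.8806 · e^0.005083 = 0.8806 × 1.005096 = 0.8851
Market 0.8655 < fair 0.8851: forward underpriced → reverse cash-and-carry (short spot, go long the forward).
At maturity, profit = |F_mkt − F*| = |0.8655 − 0.8851| = 0.0196 per EUR (in GBP)

0.0196 per EUR (in GBP)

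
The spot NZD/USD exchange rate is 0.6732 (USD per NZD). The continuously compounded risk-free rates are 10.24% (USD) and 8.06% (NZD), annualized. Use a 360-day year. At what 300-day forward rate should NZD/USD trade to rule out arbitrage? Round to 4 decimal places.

0.6855

F = S·e^((r_USD − r_NZD)T) = 0.6732 · e^((0.1024 − 0.0806) × 300/360)
= 0.6732 · e^0.018167 = 0.6732 × 1.018333
F = 0.6855 USD per NZD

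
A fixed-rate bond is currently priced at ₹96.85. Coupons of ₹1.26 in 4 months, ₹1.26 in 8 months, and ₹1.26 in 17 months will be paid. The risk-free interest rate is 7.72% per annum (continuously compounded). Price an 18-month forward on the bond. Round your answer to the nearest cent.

₹104.75

PV(coupons) I = 1.26·e^(−0.0772·4/12) + 1.26·e^(−0.0772·8/12) + 1.26·e^(−0.0772·17/12)
I = 1.2280 + 1.1968 + 1.1295 = 3.5543
F = (S − I)·e^(rT) = (96.85 − 3.5543) · e^(0.0772·18/12)
= 93.2957 · e^0.115800 = 93.2957 × 1.122771 = ₹104.75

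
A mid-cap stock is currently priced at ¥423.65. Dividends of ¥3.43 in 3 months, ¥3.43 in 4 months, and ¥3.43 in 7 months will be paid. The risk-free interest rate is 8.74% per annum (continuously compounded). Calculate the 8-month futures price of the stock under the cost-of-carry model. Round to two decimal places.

PV(dividends) I = 3.43·e^(−0.0874·3/12) + 3.43·e^(−0.0874·4/12) + 3.43·e^(−0.0874·7/12)
I = 3.3559 + 3.3315 + 3.2595 = 9.9469
F = (S − I)·e^(rT) = (423.65 − 9.9469) · e^(0.0874·8/12)
= 413.7031 · e^0.058267 = 413.7031 × 1.059998 = ¥438.52

¥438.52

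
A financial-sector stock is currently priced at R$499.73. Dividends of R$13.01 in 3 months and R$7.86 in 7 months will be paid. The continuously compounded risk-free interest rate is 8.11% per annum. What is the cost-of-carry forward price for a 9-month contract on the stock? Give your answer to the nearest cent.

R$509.55

PV(dividends) I = 13.01·e^(−0.0811·3/12) + 7.86·e^(−0.0811·7/12)
I = 12.7489 + 7.4968 = 20.2457
F = (S − I)·e^(rT) = (499.73 − 20.2457) · e^(0.0811·9/12)
= 479.4843 · e^0.060825 = 479.4843 × 1.062713 = R$509.55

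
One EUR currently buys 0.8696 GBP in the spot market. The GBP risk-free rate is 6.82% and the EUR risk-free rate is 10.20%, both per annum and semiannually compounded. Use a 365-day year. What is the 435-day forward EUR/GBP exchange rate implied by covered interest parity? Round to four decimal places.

By covered interest parity, F = S · (1+r_GBP/2)^(2T) / (1+r_EUR/2)^(2T)
= 0.8696 × 1.083205 / 1.125878 = 0.8696 × 0.962098
F = 0.8366 GBP per EUR

0.8366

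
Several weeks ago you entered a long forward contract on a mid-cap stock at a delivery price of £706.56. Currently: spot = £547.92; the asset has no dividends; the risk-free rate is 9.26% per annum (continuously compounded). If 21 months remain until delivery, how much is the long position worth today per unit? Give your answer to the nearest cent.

Current fair forward for the remaining 21 months: F = S·e^(r·T), r = 0.0926
F = 547.92 · e^(0.0926 × 21/12) = 547.92 × 1.175919 = 644.3095
Value of long forward = (F − K)·e^(−rT) = (644.3095 − 706.56) · e^(−0.0926·21/12)
= -62.2505 × 0.850399 = -52.94

-£52.94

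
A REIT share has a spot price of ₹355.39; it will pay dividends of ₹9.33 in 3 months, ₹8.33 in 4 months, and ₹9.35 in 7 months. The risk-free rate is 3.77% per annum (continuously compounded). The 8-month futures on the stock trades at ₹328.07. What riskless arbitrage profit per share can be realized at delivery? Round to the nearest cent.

PV(dividends) I = 9.33·e^(−0.0377·3/12) + 8.33·e^(−0.0377·4/12) + 9.35·e^(−0.0377·7/12) = 26.6151
Fair futures F* = (S − I)·e^(rT) = (355.39 − 26.6151)·e^0.025133 = 328.7749 × 1.025451 = 337.1425
Market ₹328.07 < fair 337.1425: forward underpriced → reverse cash-and-carry (short the stock, invest proceeds at r, pay the dividends, go long the forward).
Profit at T = |F_mkt − F*| = |328.07 − 337.1425| = ₹9.07 per share

₹9.07 per share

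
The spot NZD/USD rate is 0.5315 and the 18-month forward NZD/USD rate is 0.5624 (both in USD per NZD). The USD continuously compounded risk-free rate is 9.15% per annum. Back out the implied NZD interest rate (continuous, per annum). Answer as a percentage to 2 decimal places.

F = S·e^((r_USD − r_NZD)T) ⇒ r_NZD = r_USD − ln(F/S)/T
ln(0.5624/0.5315) = 0.056510; /(18/12) = 0.037673
r_NZD = 0.0915 − 0.037673 = 0.053827
r_NZD = 5.38%

5.38%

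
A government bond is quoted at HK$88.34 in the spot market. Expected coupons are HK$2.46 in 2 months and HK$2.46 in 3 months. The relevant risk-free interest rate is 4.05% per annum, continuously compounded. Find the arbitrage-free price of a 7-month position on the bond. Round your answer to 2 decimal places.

PV(coupons) I = 2.46·e^(−0.0405·2/12) + 2.46·e^(−0.0405·3/12)
I = 2.4435 + 2.4352 = 4.8787
F = (S − I)·e^(rT) = (88.34 − 4.8787) · e^(0.0405·7/12)
= 83.4613 · e^0.023625 = 83.4613 × 1.023906 = HK$85.46

HK$85.46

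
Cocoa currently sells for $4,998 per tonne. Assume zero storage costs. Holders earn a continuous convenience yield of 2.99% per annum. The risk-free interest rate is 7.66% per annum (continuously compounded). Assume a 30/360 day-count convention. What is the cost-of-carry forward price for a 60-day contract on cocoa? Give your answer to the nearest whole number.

$5,037 per tonne

Net carry = r + u − y = 0.0766 + 0.0000 − 0.0299 = 0.0467
F = S·e^((r+u−y)T) = 4998 · e^(0.0467 × 60/360) = 4998 · e^0.007783
= 4998 × 1.007813 = $5,037 per tonne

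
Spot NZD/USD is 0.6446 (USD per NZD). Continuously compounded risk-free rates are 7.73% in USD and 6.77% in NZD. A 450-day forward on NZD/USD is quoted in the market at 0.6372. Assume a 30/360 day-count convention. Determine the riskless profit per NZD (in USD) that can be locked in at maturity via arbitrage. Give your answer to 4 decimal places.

0.0152 per NZD (in USD)

Fair forward: F* = S·e^(carry·T), with carry = (r_USD − r_NZD) = 0.0773 − 0.0677 = 0.0096
F* = 0.6446 · e^(0.0096 × 450/360) = 0.6446 · e^0.012000 = 0.6446 × 1.012072 = 0.6524
Market 0.6372 < fair 0.6524: forward underpriced → reverse cash-and-carry (short spot, go long the forward).
At maturity, profit = |F_mkt − F*| = |0.6372 − 0.6524| = 0.0152 per NZD (in USD)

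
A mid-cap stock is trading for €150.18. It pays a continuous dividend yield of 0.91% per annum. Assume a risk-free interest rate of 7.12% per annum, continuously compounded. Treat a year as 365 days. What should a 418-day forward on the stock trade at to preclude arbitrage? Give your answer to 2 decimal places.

€161.25

F = S·e^((r − q)T) = 150.18 · e^((0.0712 − 0.0091) × 418/365)
= 150.18 · e^0.071117 = 150.18 × 1.073707
F = €161.25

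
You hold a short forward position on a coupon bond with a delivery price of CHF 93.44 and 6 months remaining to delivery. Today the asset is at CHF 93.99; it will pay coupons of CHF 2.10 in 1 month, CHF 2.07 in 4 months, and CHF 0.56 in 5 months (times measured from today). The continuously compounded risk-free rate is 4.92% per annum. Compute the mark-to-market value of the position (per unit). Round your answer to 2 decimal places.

PV(remaining coupons) I = 2.10·e^(−0.0492·1/12) + 2.07·e^(−0.0492·4/12) + 0.56·e^(−0.0492·5/12) = 4.6764
Current forward F = (S − I)·e^(rT) = (93.99 − 4.6764)·e^(0.0492·6/12) = 89.3136 × 1.024905 = 91.5380
Value (long) = (F − K)·e^(−rT) = (91.5380 − 93.44) × 0.975700 = -1.8558
Short position value = −(long value) = CHF 1.86

CHF 1.86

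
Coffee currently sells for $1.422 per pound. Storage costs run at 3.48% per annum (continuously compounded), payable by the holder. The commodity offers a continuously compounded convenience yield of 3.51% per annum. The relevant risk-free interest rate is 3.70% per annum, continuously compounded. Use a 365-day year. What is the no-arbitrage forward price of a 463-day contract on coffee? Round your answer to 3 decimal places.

Net carry = r + u − y = 0.0370 + 0.0348 − 0.0351 = 0.0367
F = S·e^((r+u−y)T) = 1.422 · e^(0.0367 × 463/365) = 1.422 · e^0.046554
= 1.422 × 1.047655 = $1.490 per pound

$1.490 per pound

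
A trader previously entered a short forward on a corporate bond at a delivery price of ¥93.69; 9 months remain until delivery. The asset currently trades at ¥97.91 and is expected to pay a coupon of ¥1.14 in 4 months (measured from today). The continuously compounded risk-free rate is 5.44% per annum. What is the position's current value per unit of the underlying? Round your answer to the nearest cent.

-¥6.85

PV(remaining coupons) I = 1.14·e^(−0.0544·4/12) = 1.1195
Current forward F = (S − I)·e^(rT) = (97.91 − 1.1195)·e^(0.0544·9/12) = 96.7905 × 1.041644 = 100.8212
Value (long) = (F − K)·e^(−rT) = (100.8212 − 93.69) × 0.960021 = 6.8461
Short position value = −(long value) = -¥6.85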